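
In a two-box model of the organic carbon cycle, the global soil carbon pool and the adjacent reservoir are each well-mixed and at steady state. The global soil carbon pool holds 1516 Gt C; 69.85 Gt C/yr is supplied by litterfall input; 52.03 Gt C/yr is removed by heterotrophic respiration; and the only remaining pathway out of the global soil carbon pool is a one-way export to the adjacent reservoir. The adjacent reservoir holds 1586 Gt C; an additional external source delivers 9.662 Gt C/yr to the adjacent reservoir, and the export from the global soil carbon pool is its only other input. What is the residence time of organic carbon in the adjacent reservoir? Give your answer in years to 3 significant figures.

57.7 yr

Balance the global soil carbon pool: ΣF_in = 69.850 Gt C/yr.
Export to the adjacent reservoir = ΣF_in − (52.03) = 17.820 Gt C/yr.
Total input to the adjacent reservoir = 17.820 + 9.662 = 27.482 Gt C/yr; at steady state this equals its total output.
τ = M / F = 1586 / 27.482 = 57.71 yr.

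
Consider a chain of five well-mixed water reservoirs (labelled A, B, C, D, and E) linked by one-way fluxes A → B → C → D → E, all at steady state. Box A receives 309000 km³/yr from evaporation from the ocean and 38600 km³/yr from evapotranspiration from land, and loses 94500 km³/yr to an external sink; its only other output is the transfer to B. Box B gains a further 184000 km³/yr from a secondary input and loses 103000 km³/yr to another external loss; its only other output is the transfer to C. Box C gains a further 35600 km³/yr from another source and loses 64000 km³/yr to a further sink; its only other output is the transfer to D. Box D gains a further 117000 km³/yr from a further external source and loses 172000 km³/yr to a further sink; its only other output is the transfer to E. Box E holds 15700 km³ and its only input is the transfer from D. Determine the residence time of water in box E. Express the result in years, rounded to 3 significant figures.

0.0626 yr

Box A: F(A→B) = (309000 + 38600) − 94500 = 253100 km³/yr.
Box B: F(B→C) = (253100 + 184000) − 103000 = 334100 km³/yr.
Box C: F(C→D) = (334100 + 35600) − 64000 = 305700 km³/yr.
Box D: F(D→E) = (305700 + 117000) − 172000 = 250700 km³/yr.
Box E throughput = its input = 250700 km³/yr; τ = 15700 / 250700 = 0.06262 yr.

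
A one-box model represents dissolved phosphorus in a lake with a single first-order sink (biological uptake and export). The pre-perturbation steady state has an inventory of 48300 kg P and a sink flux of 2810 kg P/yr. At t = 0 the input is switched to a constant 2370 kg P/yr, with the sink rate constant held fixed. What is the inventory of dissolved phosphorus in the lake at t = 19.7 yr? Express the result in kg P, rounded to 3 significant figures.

The sink rate constant is k = F₀/M₀ = 2810/48300 = 0.05818 yr⁻¹.
Solving dM/dt = F₁ − kM with M(0) = M₀ gives M(t) = F₁/k + (M₀ − F₁/k)·e^(−kt).
F₁/k = 2370/0.05818 = 40737 kg P; kt = 0.05818 × 19.7 = 1.146, e^(−kt) = 0.3179.
M(19.7) = 40737 + (48300 − 40737) × 0.3179 = 40737 + 2404 = 43141 kg P.

43100 kg P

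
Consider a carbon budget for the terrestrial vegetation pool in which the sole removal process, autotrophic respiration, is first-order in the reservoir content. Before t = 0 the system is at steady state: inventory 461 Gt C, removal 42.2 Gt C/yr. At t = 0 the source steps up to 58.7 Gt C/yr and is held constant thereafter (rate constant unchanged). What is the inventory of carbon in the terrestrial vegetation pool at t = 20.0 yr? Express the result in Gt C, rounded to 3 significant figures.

τ = M₀/F₀ = 461/42.2 = 10.92 yr; rate constant k = 1/τ.
New steady state M_∞ = F₁/k = F₁·τ = 58.7 × 10.92 = 641.25 Gt C.
M(t) = M_∞ + (M₀ − M_∞)·e^(−t/τ); t/τ = 20.0/10.92 = 1.831, so e^(−t/τ) = 0.1603.
M(t) = 641.25 − 180.2 × 0.1603 = 612.36 Gt C.

612 Gt C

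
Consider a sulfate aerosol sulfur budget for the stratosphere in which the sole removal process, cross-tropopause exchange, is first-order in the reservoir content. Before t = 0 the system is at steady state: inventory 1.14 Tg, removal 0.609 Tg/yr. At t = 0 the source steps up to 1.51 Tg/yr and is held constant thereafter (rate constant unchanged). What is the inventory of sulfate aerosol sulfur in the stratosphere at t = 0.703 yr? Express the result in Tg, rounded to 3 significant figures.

Residence time τ = M₀/F₀ = 1.872 yr. The eventual steady state is M_∞ = M₀·(F₁/F₀) = 1.14 × 1.51/0.609 = 2.8266 Tg.
The anomaly ΔM(t) = M(t) − M_∞ decays as ΔM₀·e^(−t/τ) with ΔM₀ = 1.14 − 2.8266 = −1.687 Tg.
At t = 0.703 yr, e^(−t/τ) = e^(−0.3755) = 0.6869, so ΔM = −1.159 Tg and M = 2.8266 − 1.159 = 1.6681 Tg.

1.67 Tg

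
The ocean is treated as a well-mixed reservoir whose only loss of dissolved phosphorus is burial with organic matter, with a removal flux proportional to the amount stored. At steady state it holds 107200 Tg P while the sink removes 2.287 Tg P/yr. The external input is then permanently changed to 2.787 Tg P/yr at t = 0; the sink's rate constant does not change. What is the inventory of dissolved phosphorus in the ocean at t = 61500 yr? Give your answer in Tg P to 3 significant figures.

τ = M₀/F₀ = 107200/2.287 = 46870 yr; rate constant k = 1/τ.
New steady state M_∞ = F₁/k = F₁·τ = 2.787 × 46870 = 130640 Tg P.
M(t) = M_∞ + (M₀ − M_∞)·e^(−t/τ); t/τ = 61500/46870 = 1.312, so e^(−t/τ) = 0.2693.
M(t) = 130640 − 23440 × 0.2693 = 124330 Tg P.

124000 Tg P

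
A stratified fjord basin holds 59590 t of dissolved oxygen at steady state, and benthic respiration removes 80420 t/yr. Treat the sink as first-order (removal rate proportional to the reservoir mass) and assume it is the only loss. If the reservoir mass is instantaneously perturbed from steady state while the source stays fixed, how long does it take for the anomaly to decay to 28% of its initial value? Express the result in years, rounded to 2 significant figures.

0.94 yr

For a linear reservoir the anomaly decays as exp(−t/τ) with τ = M/F = 59590/80420 = 0.7410 yr.
exp(−t/τ) = 0.28 ⇒ t = −τ ln(0.28) = 0.7410 × 1.273 = 0.9432 yr.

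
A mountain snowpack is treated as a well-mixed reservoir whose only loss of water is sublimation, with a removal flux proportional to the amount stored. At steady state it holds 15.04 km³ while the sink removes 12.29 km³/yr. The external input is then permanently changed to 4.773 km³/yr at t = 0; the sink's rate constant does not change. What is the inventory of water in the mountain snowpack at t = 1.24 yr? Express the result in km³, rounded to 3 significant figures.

Residence time τ = M₀/F₀ = 1.224 yr. The eventual steady state is M_∞ = M₀·(F₁/F₀) = 15.04 × 4.773/12.29 = 5.8410 km³.
The anomaly ΔM(t) = M(t) − M_∞ decays as ΔM₀·e^(−t/τ) with ΔM₀ = 15.04 − 5.8410 = 9.199 km³.
At t = 1.24 yr, e^(−t/τ) = e^(−1.013) = 0.3630, so ΔM = 3.340 km³ and M = 5.8410 + 3.340 = 9.1805 km³.

9.18 km³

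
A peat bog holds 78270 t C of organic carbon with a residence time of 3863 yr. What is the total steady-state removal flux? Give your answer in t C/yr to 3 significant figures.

20.3 t C/yr

F = M / τ = 78270 / 3863 = 20.26 t C/yr.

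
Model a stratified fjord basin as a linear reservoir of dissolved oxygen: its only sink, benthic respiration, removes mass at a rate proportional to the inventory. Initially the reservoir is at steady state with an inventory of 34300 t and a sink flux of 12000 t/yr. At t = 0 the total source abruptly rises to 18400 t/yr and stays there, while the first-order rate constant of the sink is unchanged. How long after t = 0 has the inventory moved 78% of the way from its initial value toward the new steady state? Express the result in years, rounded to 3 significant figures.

τ = M₀/F₀ = 34300/12000 = 2.858 yr.
The remaining gap fraction is e^(−t/τ); 78% covered ⇒ e^(−t/τ) = 0.220.
t = −τ ln(0.220) = 2.858 × 1.514 = 4.328 yr.

4.33 yr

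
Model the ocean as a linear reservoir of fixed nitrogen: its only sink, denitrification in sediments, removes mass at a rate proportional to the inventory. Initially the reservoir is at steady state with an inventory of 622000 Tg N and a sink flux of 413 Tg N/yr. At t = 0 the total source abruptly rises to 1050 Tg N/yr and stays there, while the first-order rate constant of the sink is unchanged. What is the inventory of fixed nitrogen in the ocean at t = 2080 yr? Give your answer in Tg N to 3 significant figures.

1.34×10^6 Tg N

Residence time τ = M₀/F₀ = 1506 yr. The eventual steady state is M_∞ = M₀·(F₁/F₀) = 622000 × 1050/413 = 1.5814×10^6 Tg N.
The anomaly ΔM(t) = M(t) − M_∞ decays as ΔM₀·e^(−t/τ) with ΔM₀ = 622000 − 1.5814×10^6 = −959400 Tg N.
At t = 2080 yr, e^(−t/τ) = e^(−1.381) = 0.2513, so ΔM = −241100 Tg N and M = 1.5814×10^6 − 241100 = 1.3403×10^6 Tg N.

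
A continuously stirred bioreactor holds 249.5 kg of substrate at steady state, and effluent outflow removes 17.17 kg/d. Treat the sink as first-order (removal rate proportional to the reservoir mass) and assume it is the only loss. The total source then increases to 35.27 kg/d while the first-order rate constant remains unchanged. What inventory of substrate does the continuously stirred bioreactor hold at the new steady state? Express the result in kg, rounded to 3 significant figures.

Rate constant k = F/M = 17.17 / 249.5 = 0.06882 d⁻¹.
At the new steady state, source = k·M_new ⇒ M_new = 35.27 / 0.06882 = 512.5 kg.
(Equivalently M_new = M × F_new/F_old = 249.5 × 35.27/17.17.)

513 kg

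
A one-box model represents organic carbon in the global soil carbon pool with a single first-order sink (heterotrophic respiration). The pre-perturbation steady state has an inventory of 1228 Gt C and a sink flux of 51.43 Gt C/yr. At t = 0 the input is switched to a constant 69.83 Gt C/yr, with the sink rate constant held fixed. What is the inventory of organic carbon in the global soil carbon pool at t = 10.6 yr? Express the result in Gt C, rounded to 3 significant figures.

1390 Gt C

Residence time τ = M₀/F₀ = 23.88 yr. The eventual steady state is M_∞ = M₀·(F₁/F₀) = 1228 × 69.83/51.43 = 1667.3 Gt C.
The anomaly ΔM(t) = M(t) − M_∞ decays as ΔM₀·e^(−t/τ) with ΔM₀ = 1228 − 1667.3 = −439.3 Gt C.
At t = 10.6 yr, e^(−t/τ) = e^(−0.4439) = 0.6415, so ΔM = −281.8 Gt C and M = 1667.3 − 281.8 = 1385.5 Gt C.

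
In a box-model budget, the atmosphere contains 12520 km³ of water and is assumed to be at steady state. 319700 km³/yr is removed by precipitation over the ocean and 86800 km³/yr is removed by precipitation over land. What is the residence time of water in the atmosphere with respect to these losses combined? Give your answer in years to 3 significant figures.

0.0308 yr

Total removal = 319700 + 86800 = 406500 km³/yr.
τ = M / ΣF_out = 12520 / 406500 = 0.03080 yr.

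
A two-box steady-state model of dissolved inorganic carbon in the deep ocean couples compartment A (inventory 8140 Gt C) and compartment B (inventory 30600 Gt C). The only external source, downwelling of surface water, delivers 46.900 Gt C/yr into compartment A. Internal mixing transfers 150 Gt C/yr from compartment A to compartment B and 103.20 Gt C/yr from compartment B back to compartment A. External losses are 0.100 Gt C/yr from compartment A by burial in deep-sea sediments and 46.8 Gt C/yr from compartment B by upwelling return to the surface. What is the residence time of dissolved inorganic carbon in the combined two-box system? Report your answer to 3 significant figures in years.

826 yr

Treat the two boxes together as one reservoir: the mixing fluxes between them are internal recycling, so τ = ΣM / Σ(external losses).
M_total = 8140 + 30600 = 38740 Gt C.
ΣF_external_out = 0.100 + 46.8 = 46.900 Gt C/yr.
τ = M_total / ΣF_ext = 38740 / 46.900 = 826.0 yr.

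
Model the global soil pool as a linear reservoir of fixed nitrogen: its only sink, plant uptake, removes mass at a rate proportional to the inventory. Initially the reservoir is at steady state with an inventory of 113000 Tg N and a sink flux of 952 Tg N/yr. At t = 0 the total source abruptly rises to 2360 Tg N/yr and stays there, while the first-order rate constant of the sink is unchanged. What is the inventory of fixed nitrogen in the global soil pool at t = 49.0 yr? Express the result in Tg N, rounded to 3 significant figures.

170000 Tg N

Residence time τ = M₀/F₀ = 118.7 yr. The eventual steady state is M_∞ = M₀·(F₁/F₀) = 113000 × 2360/952 = 280130 Tg N.
The anomaly ΔM(t) = M(t) − M_∞ decays as ΔM₀·e^(−t/τ) with ΔM₀ = 113000 − 280130 = −167100 Tg N.
At t = 49.0 yr, e^(−t/τ) = e^(−0.4128) = 0.6618, so ΔM = −110600 Tg N and M = 280130 − 110600 = 169520 Tg N.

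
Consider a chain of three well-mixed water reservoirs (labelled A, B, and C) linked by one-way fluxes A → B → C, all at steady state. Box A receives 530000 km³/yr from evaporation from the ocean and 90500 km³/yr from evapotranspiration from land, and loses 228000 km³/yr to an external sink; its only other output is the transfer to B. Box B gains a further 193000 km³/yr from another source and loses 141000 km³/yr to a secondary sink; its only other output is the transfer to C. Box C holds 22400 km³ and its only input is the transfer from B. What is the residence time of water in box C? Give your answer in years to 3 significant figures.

0.0504 yr

Box A: F(A→B) = (530000 + 90500) − 228000 = 392500 km³/yr.
Box B: F(B→C) = (392500 + 193000) − 141000 = 444500 km³/yr.
Box C throughput = its input = 444500 km³/yr; τ = 22400 / 444500 = 0.05039 yr.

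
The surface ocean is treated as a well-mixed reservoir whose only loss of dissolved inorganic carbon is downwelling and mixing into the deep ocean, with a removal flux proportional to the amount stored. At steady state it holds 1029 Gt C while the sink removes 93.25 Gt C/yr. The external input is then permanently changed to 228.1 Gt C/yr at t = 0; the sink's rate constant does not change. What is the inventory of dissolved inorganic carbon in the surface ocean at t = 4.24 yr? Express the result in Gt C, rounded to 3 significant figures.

1500 Gt C

τ = M₀/F₀ = 1029/93.25 = 11.03 yr; rate constant k = 1/τ.
New steady state M_∞ = F₁/k = F₁·τ = 228.1 × 11.03 = 2517.0 Gt C.
M(t) = M_∞ + (M₀ − M_∞)·e^(−t/τ); t/τ = 4.24/11.03 = 0.3842, so e^(−t/τ) = 0.6810.
M(t) = 2517.0 − 1488 × 0.6810 = 1503.7 Gt C.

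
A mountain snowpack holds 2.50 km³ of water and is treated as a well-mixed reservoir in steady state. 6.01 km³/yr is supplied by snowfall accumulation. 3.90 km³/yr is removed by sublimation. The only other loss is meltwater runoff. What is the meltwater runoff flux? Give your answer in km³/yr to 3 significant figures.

2.11 km³/yr

At steady state ΣF_in = ΣF_out.
ΣF_in = 6.0100 km³/yr.
Meltwater runoff flux = ΣF_in − (3.90) = 6.0100 − 3.900 = 2.110 km³/yr.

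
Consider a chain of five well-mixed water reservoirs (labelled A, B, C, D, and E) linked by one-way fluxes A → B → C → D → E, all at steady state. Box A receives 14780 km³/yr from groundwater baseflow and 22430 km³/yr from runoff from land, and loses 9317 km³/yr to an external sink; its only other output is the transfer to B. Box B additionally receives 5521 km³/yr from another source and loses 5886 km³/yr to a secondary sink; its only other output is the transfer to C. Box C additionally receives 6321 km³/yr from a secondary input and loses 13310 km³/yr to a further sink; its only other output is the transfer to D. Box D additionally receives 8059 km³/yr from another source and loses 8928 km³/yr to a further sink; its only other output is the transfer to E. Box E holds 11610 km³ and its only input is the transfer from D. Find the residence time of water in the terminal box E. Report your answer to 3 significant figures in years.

Box A: F(A→B) = (14780 + 22430) − 9317 = 27893 km³/yr.
Box B: F(B→C) = (27893 + 5521) − 5886 = 27528 km³/yr.
Box C: F(C→D) = (27528 + 6321) − 13310 = 20539 km³/yr.
Box D: F(D→E) = (20539 + 8059) − 8928 = 19670 km³/yr.
Box E throughput = its input = 19670 km³/yr; τ = 11610 / 19670 = 0.5902 yr.

0.590 yr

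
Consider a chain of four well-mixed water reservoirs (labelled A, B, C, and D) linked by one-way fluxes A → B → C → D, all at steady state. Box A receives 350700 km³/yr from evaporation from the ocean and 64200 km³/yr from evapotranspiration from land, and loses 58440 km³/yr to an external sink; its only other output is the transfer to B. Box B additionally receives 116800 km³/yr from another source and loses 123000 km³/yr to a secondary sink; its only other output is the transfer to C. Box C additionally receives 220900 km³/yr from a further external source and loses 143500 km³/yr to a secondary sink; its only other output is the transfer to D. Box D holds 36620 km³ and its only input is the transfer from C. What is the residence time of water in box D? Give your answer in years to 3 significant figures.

Box A: F(A→B) = (350700 + 64200) − 58440 = 356460 km³/yr.
Box B: F(B→C) = (356460 + 116800) − 123000 = 350260 km³/yr.
Box C: F(C→D) = (350260 + 220900) − 143500 = 427660 km³/yr.
Box D throughput = its input = 427660 km³/yr; τ = 36620 / 427660 = 0.08563 yr.

0.0856 yr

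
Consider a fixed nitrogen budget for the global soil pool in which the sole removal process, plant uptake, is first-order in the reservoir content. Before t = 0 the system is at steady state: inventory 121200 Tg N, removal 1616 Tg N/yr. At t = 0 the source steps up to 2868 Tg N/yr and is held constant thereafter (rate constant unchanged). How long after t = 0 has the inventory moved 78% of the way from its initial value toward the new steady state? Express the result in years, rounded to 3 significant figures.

τ = M₀/F₀ = 121200/1616 = 75.00 yr.
The remaining gap fraction is e^(−t/τ); 78% covered ⇒ e^(−t/τ) = 0.220.
t = −τ ln(0.220) = 75.00 × 1.514 = 113.6 yr.

114 yr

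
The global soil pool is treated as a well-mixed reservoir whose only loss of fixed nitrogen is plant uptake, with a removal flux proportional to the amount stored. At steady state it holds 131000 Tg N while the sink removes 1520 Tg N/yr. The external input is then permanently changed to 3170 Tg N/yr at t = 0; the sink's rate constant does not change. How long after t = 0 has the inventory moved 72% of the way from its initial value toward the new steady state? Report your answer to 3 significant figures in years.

110 yr

τ = M₀/F₀ = 131000/1520 = 86.18 yr.
The remaining gap fraction is e^(−t/τ); 72% covered ⇒ e^(−t/τ) = 0.280.
t = −τ ln(0.280) = 86.18 × 1.273 = 109.7 yr.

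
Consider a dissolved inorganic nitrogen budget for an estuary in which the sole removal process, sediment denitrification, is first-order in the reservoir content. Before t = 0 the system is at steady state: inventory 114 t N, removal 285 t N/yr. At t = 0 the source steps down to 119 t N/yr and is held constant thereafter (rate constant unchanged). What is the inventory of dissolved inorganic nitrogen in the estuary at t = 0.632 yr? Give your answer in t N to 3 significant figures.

61.3 t N

Residence time τ = M₀/F₀ = 0.4000 yr. The eventual steady state is M_∞ = M₀·(F₁/F₀) = 114 × 119/285 = 47.600 t N.
The anomaly ΔM(t) = M(t) − M_∞ decays as ΔM₀·e^(−t/τ) with ΔM₀ = 114 − 47.600 = 66.40 t N.
At t = 0.632 yr, e^(−t/τ) = e^(−1.580) = 0.2060, so ΔM = 13.68 t N and M = 47.600 + 13.68 = 61.277 t N.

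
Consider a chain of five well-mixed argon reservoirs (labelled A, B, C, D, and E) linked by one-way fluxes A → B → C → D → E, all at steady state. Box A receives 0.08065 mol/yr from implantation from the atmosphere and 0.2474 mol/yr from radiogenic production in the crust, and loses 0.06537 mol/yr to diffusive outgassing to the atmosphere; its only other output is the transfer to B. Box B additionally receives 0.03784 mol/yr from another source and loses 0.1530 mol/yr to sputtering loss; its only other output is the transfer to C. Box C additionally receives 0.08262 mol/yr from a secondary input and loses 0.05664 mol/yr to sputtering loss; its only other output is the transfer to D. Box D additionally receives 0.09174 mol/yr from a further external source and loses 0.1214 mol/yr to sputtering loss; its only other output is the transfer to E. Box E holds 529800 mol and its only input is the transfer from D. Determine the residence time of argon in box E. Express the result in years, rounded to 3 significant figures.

3.68×10^6 yr

Box A: F(A→B) = (0.08065 + 0.2474) − 0.06537 = 0.26268 mol/yr.
Box B: F(B→C) = (0.26268 + 0.03784) − 0.1530 = 0.14752 mol/yr.
Box C: F(C→D) = (0.14752 + 0.08262) − 0.05664 = 0.17350 mol/yr.
Box D: F(D→E) = (0.17350 + 0.09174) − 0.1214 = 0.14384 mol/yr.
Box E throughput = its input = 0.14384 mol/yr; τ = 529800 / 0.14384 = 3.683×10^6 yr.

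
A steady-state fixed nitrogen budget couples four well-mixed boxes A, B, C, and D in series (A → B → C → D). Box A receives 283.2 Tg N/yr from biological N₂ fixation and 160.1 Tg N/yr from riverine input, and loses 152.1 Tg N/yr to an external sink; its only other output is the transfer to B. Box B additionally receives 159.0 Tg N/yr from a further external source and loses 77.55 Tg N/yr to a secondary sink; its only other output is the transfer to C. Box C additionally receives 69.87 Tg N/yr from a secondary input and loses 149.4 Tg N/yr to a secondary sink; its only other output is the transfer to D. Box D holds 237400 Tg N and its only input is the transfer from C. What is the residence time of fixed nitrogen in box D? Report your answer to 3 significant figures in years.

810 yr

Box A: F(A→B) = (283.2 + 160.1) − 152.1 = 291.20 Tg N/yr.
Box B: F(B→C) = (291.20 + 159.0) − 77.55 = 372.65 Tg N/yr.
Box C: F(C→D) = (372.65 + 69.87) − 149.4 = 293.12 Tg N/yr.
Box D throughput = its input = 293.12 Tg N/yr; τ = 237400 / 293.12 = 809.9 yr.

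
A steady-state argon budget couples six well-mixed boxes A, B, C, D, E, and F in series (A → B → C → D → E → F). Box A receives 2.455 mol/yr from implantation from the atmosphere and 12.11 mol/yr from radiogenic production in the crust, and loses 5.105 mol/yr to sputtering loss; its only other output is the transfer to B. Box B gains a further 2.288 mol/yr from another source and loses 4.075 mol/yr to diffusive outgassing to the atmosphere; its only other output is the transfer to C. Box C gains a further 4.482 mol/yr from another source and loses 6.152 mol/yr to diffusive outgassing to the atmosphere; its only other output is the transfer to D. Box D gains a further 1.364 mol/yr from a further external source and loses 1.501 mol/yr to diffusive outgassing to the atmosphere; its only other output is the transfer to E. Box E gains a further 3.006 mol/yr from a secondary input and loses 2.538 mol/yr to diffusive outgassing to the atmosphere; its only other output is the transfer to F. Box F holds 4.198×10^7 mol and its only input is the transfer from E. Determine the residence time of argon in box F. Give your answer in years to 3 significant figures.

Box A: F(A→B) = (2.455 + 12.11) − 5.105 = 9.4600 mol/yr.
Box B: F(B→C) = (9.4600 + 2.288) − 4.075 = 7.6730 mol/yr.
Box C: F(C→D) = (7.6730 + 4.482) − 6.152 = 6.0030 mol/yr.
Box D: F(D→E) = (6.0030 + 1.364) − 1.501 = 5.8660 mol/yr.
Box E: F(E→F) = (5.8660 + 3.006) − 2.538 = 6.3340 mol/yr.
Box F throughput = its input = 6.3340 mol/yr; τ = 4.198×10^7 / 6.3340 = 6.628×10^6 yr.

6.63×10^6 yr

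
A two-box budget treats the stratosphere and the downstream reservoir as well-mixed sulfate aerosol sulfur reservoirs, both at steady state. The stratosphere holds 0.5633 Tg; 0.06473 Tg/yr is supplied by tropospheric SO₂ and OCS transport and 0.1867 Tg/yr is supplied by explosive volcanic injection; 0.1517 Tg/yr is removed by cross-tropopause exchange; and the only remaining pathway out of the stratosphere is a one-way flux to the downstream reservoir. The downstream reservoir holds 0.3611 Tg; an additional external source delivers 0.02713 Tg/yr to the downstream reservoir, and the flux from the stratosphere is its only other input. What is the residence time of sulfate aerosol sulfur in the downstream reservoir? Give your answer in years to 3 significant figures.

Balance the stratosphere: ΣF_in = 0.06473 + 0.1867 = 0.25143 Tg/yr.
Flux to the downstream reservoir = ΣF_in − (0.1517) = 0.099730 Tg/yr.
Total input to the downstream reservoir = 0.099730 + 0.02713 = 0.12686 Tg/yr; at steady state this equals its total output.
τ = M / F = 0.3611 / 0.12686 = 2.846 yr.

2.85 yr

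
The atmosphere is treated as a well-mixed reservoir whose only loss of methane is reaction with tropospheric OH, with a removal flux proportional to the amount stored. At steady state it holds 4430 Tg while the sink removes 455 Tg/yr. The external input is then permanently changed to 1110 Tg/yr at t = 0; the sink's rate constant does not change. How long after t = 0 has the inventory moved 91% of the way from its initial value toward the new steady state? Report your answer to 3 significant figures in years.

23.4 yr

τ = M₀/F₀ = 4430/455 = 9.736 yr.
The remaining gap fraction is e^(−t/τ); 91% covered ⇒ e^(−t/τ) = 0.0900.
t = −τ ln(0.0900) = 9.736 × 2.408 = 23.44 yr.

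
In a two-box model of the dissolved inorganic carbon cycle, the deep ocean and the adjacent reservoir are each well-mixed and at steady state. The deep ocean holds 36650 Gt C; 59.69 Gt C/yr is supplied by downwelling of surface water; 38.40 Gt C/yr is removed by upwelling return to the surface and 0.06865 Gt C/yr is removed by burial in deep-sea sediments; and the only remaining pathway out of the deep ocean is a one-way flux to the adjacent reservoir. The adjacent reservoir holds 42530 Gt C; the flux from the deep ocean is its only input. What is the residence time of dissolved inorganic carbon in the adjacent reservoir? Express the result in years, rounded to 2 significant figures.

2000 yr

Balance the deep ocean: ΣF_in = 59.690 Gt C/yr.
Flux to the adjacent reservoir = ΣF_in − (38.40 + 0.06865) = 21.221 Gt C/yr.
At steady state the output of the adjacent reservoir equals its input, 21.221 Gt C/yr.
τ = M / F = 42530 / 21.221 = 2004 yr.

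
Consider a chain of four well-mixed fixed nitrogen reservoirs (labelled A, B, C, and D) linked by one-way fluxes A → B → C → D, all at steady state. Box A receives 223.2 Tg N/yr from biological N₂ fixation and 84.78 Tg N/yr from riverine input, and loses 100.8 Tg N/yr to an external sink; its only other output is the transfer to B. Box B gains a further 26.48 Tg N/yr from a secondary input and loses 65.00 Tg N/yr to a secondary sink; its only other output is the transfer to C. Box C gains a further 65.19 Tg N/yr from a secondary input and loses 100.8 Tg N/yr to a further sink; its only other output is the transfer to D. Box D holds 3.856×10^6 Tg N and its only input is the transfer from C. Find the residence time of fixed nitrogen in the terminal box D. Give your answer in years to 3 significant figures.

Box A: F(A→B) = (223.2 + 84.78) − 100.8 = 207.18 Tg N/yr.
Box B: F(B→C) = (207.18 + 26.48) − 65.00 = 168.66 Tg N/yr.
Box C: F(C→D) = (168.66 + 65.19) − 100.8 = 133.05 Tg N/yr.
Box D throughput = its input = 133.05 Tg N/yr; τ = 3.856×10^6 / 133.05 = 28980 yr.

29000 yr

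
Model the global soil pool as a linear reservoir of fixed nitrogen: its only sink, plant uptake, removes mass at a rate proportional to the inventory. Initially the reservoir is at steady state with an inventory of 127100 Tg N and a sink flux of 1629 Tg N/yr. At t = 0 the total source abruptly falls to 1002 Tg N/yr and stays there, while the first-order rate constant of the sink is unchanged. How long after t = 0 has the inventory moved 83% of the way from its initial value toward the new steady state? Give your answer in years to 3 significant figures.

τ = M₀/F₀ = 127100/1629 = 78.02 yr.
The remaining gap fraction is e^(−t/τ); 83% covered ⇒ e^(−t/τ) = 0.170.
t = −τ ln(0.170) = 78.02 × 1.772 = 138.3 yr.

138 yr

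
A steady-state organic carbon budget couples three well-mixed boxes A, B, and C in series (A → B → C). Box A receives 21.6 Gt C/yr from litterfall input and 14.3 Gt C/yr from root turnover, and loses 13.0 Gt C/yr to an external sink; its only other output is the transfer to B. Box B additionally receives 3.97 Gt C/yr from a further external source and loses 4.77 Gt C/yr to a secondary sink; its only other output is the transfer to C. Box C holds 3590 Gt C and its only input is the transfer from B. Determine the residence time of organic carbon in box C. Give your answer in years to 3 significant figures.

Box A: F(A→B) = (21.6 + 14.3) − 13.0 = 22.900 Gt C/yr.
Box B: F(B→C) = (22.900 + 3.97) − 4.77 = 22.100 Gt C/yr.
Box C throughput = its input = 22.100 Gt C/yr; τ = 3590 / 22.100 = 162.4 yr.

162 yr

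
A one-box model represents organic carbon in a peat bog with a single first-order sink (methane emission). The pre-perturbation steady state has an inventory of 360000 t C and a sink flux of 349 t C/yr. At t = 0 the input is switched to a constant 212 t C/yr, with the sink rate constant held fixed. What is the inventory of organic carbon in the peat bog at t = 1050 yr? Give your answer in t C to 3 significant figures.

270000 t C

τ = M₀/F₀ = 360000/349 = 1032 yr; rate constant k = 1/τ.
New steady state M_∞ = F₁/k = F₁·τ = 212 × 1032 = 218680 t C.
M(t) = M_∞ + (M₀ − M_∞)·e^(−t/τ); t/τ = 1050/1032 = 1.018, so e^(−t/τ) = 0.3613.
M(t) = 218680 + 141300 × 0.3613 = 269750 t C.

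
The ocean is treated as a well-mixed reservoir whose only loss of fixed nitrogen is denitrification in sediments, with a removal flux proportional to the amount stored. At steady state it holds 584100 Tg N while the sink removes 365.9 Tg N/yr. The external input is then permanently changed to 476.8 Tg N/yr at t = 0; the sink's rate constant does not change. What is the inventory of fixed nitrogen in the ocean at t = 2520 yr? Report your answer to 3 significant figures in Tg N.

725000 Tg N

τ = M₀/F₀ = 584100/365.9 = 1596 yr; rate constant k = 1/τ.
New steady state M_∞ = F₁/k = F₁·τ = 476.8 × 1596 = 761130 Tg N.
M(t) = M_∞ + (M₀ − M_∞)·e^(−t/τ); t/τ = 2520/1596 = 1.579, so e^(−t/τ) = 0.2063.
M(t) = 761130 − 177000 × 0.2063 = 724620 Tg N.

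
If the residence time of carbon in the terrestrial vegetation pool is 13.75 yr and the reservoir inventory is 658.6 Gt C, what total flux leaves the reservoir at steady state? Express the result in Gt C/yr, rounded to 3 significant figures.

47.9 Gt C/yr

F = M / τ = 658.6 / 13.75 = 47.90 Gt C/yr.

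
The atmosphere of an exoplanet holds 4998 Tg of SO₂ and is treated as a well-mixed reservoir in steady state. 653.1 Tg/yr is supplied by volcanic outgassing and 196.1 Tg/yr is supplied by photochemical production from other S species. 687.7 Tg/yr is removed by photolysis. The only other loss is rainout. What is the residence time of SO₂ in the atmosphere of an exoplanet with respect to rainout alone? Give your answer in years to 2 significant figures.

31 yr

At steady state ΣF_in = ΣF_out.
ΣF_in = 653.1 + 196.1 = 849.20 Tg/yr.
Rainout flux = ΣF_in − (687.7) = 849.20 − 687.7 = 161.5 Tg/yr.
τ = M / F = 4998 / 161.5 = 30.95 yr.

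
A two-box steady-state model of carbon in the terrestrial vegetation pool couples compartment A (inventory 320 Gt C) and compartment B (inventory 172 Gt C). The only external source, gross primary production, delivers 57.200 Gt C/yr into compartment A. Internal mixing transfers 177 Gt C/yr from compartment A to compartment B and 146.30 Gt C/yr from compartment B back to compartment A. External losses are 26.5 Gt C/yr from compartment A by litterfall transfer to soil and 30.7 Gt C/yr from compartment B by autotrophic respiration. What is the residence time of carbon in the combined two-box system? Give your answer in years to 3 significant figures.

Residence time in the combined system uses the total inventory and the total *external* removal — internal exchanges between the two boxes cancel.
M_total = 320 + 172 = 492.00 Gt C.
ΣF_external_out = 26.5 + 30.7 = 57.200 Gt C/yr.
τ = M_total / ΣF_ext = 492.00 / 57.200 = 8.601 yr.

8.60 yr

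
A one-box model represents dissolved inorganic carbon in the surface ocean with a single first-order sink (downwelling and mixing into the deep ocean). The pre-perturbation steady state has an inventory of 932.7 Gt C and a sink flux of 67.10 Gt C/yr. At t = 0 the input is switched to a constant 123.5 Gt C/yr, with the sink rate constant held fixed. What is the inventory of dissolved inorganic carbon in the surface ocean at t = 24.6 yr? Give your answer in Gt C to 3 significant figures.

Residence time τ = M₀/F₀ = 13.90 yr. The eventual steady state is M_∞ = M₀·(F₁/F₀) = 932.7 × 123.5/67.10 = 1716.7 Gt C.
The anomaly ΔM(t) = M(t) − M_∞ decays as ΔM₀·e^(−t/τ) with ΔM₀ = 932.7 − 1716.7 = −784.0 Gt C.
At t = 24.6 yr, e^(−t/τ) = e^(−1.770) = 0.1704, so ΔM = −133.6 Gt C and M = 1716.7 − 133.6 = 1583.1 Gt C.

1580 Gt C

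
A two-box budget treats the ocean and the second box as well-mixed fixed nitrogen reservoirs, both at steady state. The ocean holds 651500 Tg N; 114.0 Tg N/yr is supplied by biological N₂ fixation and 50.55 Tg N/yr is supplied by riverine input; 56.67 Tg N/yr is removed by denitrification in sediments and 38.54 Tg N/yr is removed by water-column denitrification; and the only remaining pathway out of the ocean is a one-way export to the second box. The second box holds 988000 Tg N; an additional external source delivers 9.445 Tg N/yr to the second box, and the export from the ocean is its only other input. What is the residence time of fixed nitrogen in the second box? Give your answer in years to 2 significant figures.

Balance the ocean: ΣF_in = 114.0 + 50.55 = 164.55 Tg N/yr.
Export to the second box = ΣF_in − (56.67 + 38.54) = 69.340 Tg N/yr.
Total input to the second box = 69.340 + 9.445 = 78.785 Tg N/yr; at steady state this equals its total output.
τ = M / F = 988000 / 78.785 = 12540 yr.

13000 yr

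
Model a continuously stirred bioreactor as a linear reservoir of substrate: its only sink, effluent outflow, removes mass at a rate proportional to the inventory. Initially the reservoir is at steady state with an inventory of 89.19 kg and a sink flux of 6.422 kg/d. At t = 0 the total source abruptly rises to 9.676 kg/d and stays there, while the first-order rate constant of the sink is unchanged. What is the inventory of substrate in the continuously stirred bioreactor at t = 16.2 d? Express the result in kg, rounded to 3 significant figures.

120 kg

The sink rate constant is k = F₀/M₀ = 6.422/89.19 = 0.07200 d⁻¹.
Solving dM/dt = F₁ − kM with M(0) = M₀ gives M(t) = F₁/k + (M₀ − F₁/k)·e^(−kt).
F₁/k = 9.676/0.07200 = 134.38 kg; kt = 0.07200 × 16.2 = 1.166, e^(−kt) = 0.3115.
M(16.2) = 134.38 + (89.19 − 134.38) × 0.3115 = 134.38 − 14.08 = 120.31 kg.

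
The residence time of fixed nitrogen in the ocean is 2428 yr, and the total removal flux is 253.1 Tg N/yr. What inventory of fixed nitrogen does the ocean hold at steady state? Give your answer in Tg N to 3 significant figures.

615000 Tg N

τ = M/F ⇒ M = τ × F = 2428 × 253.1 = 614500 Tg N.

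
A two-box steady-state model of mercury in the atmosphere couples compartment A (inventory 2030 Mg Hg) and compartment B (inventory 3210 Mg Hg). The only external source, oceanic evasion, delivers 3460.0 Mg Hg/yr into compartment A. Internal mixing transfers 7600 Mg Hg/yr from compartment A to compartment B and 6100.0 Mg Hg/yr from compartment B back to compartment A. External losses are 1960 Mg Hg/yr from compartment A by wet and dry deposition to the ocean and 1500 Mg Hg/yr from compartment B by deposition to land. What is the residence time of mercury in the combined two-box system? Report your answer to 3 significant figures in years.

Residence time in the combined system uses the total inventory and the total *external* removal — internal exchanges between the two boxes cancel.
M_total = 2030 + 3210 = 5240.0 Mg Hg.
ΣF_external_out = 1960 + 1500 = 3460.0 Mg Hg/yr.
τ = M_total / ΣF_ext = 5240.0 / 3460.0 = 1.514 yr.

1.51 yr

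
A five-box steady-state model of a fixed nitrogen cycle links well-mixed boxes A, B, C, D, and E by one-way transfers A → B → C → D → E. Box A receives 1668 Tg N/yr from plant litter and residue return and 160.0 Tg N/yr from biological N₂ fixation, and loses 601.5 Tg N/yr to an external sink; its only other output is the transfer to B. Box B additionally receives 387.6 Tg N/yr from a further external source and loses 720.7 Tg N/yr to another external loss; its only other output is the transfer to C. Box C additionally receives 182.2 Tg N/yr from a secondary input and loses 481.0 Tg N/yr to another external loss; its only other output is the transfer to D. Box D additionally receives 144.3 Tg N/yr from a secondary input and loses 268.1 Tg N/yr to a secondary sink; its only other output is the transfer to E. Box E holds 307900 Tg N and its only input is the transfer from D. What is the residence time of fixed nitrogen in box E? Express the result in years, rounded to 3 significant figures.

Box A: F(A→B) = (1668 + 160.0) − 601.5 = 1226.5 Tg N/yr.
Box B: F(B→C) = (1226.5 + 387.6) − 720.7 = 893.40 Tg N/yr.
Box C: F(C→D) = (893.40 + 182.2) − 481.0 = 594.60 Tg N/yr.
Box D: F(D→E) = (594.60 + 144.3) − 268.1 = 470.80 Tg N/yr.
Box E throughput = its input = 470.80 Tg N/yr; τ = 307900 / 470.80 = 654.0 yr.

654 yr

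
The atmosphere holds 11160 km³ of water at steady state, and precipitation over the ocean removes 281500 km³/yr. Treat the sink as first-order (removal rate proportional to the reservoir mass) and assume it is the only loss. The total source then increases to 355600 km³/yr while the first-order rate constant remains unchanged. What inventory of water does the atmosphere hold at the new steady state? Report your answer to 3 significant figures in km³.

14100 km³

Rate constant k = F/M = 281500 / 11160 = 25.22 yr⁻¹.
At the new steady state, source = k·M_new ⇒ M_new = 355600 / 25.22 = 14100 km³.
(Equivalently M_new = M × F_new/F_old = 11160 × 355600/281500.)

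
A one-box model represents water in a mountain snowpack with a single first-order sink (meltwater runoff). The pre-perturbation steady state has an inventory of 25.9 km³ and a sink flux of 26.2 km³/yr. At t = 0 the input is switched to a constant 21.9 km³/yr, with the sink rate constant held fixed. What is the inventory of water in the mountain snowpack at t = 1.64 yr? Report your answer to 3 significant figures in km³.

τ = M₀/F₀ = 25.9/26.2 = 0.9885 yr; rate constant k = 1/τ.
New steady state M_∞ = F₁/k = F₁·τ = 21.9 × 0.9885 = 21.649 km³.
M(t) = M_∞ + (M₀ − M_∞)·e^(−t/τ); t/τ = 1.64/0.9885 = 1.659, so e^(−t/τ) = 0.1903.
M(t) = 21.649 + 4.251 × 0.1903 = 22.458 km³.

22.5 km³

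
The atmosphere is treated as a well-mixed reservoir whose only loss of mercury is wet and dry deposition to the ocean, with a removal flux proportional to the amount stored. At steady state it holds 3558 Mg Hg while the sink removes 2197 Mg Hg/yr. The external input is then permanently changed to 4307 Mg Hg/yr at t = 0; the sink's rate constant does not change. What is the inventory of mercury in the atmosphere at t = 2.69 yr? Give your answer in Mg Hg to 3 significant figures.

Residence time τ = M₀/F₀ = 1.619 yr. The eventual steady state is M_∞ = M₀·(F₁/F₀) = 3558 × 4307/2197 = 6975.1 Mg Hg.
The anomaly ΔM(t) = M(t) − M_∞ decays as ΔM₀·e^(−t/τ) with ΔM₀ = 3558 − 6975.1 = −3417 Mg Hg.
At t = 2.69 yr, e^(−t/τ) = e^(−1.661) = 0.1899, so ΔM = −649.1 Mg Hg and M = 6975.1 − 649.1 = 6326.0 Mg Hg.

6330 Mg Hg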